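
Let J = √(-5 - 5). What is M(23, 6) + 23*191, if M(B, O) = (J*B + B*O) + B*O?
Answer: 4669 + 23*I*√10 ≈ 4669.0 + 72.732*I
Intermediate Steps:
J = I*√10 (J = √(-10) = I*√10 ≈ 3.1623*I)
M(B, O) = 2*B*O + I*B*√10 (M(B, O) = ((I*√10)*B + B*O) + B*O = (I*B*√10 + B*O) + B*O = (B*O + I*B*√10) + B*O = 2*B*O + I*B*√10)
M(23, 6) + 23*191 = 23*(2*6 + I*√10) + 23*191 = 23*(12 + I*√10) + 4393 = (276 + 23*I*√10) + 4393 = 4669 + 23*I*√10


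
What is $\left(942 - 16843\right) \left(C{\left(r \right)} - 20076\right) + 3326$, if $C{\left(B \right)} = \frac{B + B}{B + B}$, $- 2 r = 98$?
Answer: $319215901$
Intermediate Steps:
$r = -49$ ($r = \left(- \frac{1}{2}\right) 98 = -49$)
$C{\left(B \right)} = 1$ ($C{\left(B \right)} = \frac{2 B}{2 B} = 2 B \frac{1}{2 B} = 1$)
$\left(942 - 16843\right) \left(C{\left(r \right)} - 20076\right) + 3326 = \left(942 - 16843\right) \left(1 - 20076\right) + 3326 = \left(-15901\right) \left(-20075\right) + 3326 = 319212575 + 3326 = 319215901$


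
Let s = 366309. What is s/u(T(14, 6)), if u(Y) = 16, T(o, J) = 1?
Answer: 366309/16 ≈ 22894.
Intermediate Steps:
s/u(T(14, 6)) = 366309/16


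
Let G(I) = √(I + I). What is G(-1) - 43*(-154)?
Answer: 6622 + I*√2 ≈ 6622.0 + 1.4142*I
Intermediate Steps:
G(I) = √2*√I (G(I) = √(2*I) = √2*√I)
G(-1) - 43*(-154) = √2*√(-1) - 43*(-154) = √2*I + 6622 = I*√2 + 6622 = 6622 + I*√2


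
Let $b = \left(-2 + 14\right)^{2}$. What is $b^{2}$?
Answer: $20736$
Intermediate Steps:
$b = 144$ ($b = 12^{2} = 144$)
$b^{2} = 144^{2} = 20736$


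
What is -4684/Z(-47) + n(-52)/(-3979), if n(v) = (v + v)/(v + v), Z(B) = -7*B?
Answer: -18637965/1309091 ≈ -14.237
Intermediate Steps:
n(v) = 1 (n(v) = (2*v)/((2*v)) = (2*v)*(1/(2*v)) = 1)
-4684/Z(-47) + n(-52)/(-3979) = -4684/((-7*(-47))) + 1/(-3979) = -4684/329 + 1*(-1/3979) = -4684*1/329 - 1/3979 = -4684/329 - 1/3979 = -18637965/1309091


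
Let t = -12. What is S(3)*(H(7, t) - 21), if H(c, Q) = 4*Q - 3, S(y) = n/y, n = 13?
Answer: -312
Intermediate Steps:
S(y) = 13/y
H(c, Q) = -3 + 4*Q
S(3)*(H(7, t) - 21) = (13/3)*((-3 + 4*(-12)) - 21) = (13*(⅓))*((-3 - 48) - 21) = 13*(-51 - 21)/3 = (13/3)*(-72) = -312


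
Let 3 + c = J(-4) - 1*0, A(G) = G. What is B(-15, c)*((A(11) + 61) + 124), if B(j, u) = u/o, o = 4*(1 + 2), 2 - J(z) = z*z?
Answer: -833/3 ≈ -277.67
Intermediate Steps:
J(z) = 2 - z² (J(z) = 2 - z*z = 2 - z²)
c = -17 (c = -3 + ((2 - 1*(-4)²) - 1*0) = -3 + ((2 - 1*16) + 0) = -3 + ((2 - 16) + 0) = -3 + (-14 + 0) = -3 - 14 = -17)
o = 12 (o = 4*3 = 12)
B(j, u) = u/12
B(-15, c)*((A(11) + 61) + 124) = ((1/12)*(-17))*((11 + 61) + 124) = -17*(72 + 124)/12 = -17/12*196 = -833/3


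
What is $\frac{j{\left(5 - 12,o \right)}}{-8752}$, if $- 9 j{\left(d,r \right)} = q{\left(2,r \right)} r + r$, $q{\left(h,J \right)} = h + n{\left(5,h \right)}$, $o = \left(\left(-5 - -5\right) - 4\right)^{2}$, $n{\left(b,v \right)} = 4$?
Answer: $\frac{7}{4923} \approx 0.0014219$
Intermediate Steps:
$o = 16$ ($o = \left(\left(-5 + 5\right) - 4\right)^{2} = \left(0 - 4\right)^{2} = \left(-4\right)^{2} = 16$)
$q{\left(h,J \right)} = 4 + h$ ($q{\left(h,J \right)} = h + 4 = 4 + h$)
$j{\left(d,r \right)} = - \frac{7 r}{9}$ ($j{\left(d,r \right)} = - \frac{\left(4 + 2\right) r + r}{9} = - \frac{6 r + r}{9} = - \frac{7 r}{9}$)
$\frac{j{\left(5 - 12,o \right)}}{-8752} = \frac{\left(- \frac{7}{9}\right) 16}{-8752} = \left(- \frac{112}{9}\right) \left(- \frac{1}{8752}\right) = \frac{7}{4923}$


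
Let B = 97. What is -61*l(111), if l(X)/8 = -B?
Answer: 47336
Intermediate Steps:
l(X) = -776 (l(X) = 8*(-1*97) = 8*(-97) = -776)
-61*l(111) = -61*(-776) = 47336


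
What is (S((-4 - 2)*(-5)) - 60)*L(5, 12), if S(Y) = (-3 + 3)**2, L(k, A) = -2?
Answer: 120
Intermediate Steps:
S(Y) = 0 (S(Y) = 0**2 = 0)
(S((-4 - 2)*(-5)) - 60)*L(5, 12) = (0 - 60)*(-2) = -60*(-2) = 120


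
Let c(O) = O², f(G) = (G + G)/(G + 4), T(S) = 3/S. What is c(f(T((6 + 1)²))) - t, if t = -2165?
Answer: 85736201/39601 ≈ 2165.0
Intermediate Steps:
f(G) = 2*G/(4 + G) (f(G) = (2*G)/(4 + G) = 2*G/(4 + G))
c(f(T((6 + 1)²))) - t = (2*(3/((6 + 1)²))/(4 + 3/((6 + 1)²)))² - 1*(-2165) = (2*(3/(7²))/(4 + 3/(7²)))² + 2165 = (2*(3/49)/(4 + 3/49))² + 2165 = (2*(3/49)/(199/49))² + 2165 = (2*(3/49)*(49/199))² + 2165 = (6/199)² + 2165 = 36/39601 + 2165 = 85736201/39601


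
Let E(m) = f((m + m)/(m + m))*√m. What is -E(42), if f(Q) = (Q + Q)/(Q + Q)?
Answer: -√42 ≈ -6.4807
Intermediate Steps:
f(Q) = 1 (f(Q) = (2*Q)/((2*Q)) = (2*Q)*(1/(2*Q)) = 1)
E(m) = √m (E(m) = 1*√m = √m)
-E(42) = -√42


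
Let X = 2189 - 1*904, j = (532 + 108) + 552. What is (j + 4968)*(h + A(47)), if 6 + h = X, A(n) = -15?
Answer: 7786240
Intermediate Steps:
j = 1192 (j = 640 + 552 = 1192)
X = 1285 (X = 2189 - 904 = 1285)
h = 1279 (h = -6 + 1285 = 1279)
(j + 4968)*(h + A(47)) = (1192 + 4968)*(1279 - 15) = 6160*1264 = 7786240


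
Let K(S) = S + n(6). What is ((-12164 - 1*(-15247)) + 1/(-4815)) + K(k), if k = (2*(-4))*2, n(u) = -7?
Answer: 14733899/4815 ≈ 3060.0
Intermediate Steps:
k = -16 (k = -8*2 = -16)
K(S) = -7 + S (K(S) = S - 7 = -7 + S)
((-12164 - 1*(-15247)) + 1/(-4815)) + K(k) = ((-12164 - 1*(-15247)) + 1/(-4815)) + (-7 - 16) = ((-12164 + 15247) - 1/4815) - 23 = (3083 - 1/4815) - 23 = 14844644/4815 - 23 = 14733899/4815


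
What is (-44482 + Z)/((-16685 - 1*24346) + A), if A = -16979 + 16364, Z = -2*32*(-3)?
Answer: 22145/20823 ≈ 1.0635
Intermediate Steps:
Z = 192 (Z = -64*(-3) = 192)
A = -615
(-44482 + Z)/((-16685 - 1*24346) + A) = (-44482 + 192)/((-16685 - 1*24346) - 615) = -44290/((-16685 - 24346) - 615) = -44290/(-41031 - 615) = -44290/(-41646) = -44290*(-1/41646) = 22145/20823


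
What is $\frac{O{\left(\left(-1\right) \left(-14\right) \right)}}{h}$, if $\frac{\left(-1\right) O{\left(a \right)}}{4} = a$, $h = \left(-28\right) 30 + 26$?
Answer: $\frac{28}{407} \approx 0.068796$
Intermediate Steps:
$h = -814$ ($h = -840 + 26 = -814$)
$O{\left(a \right)} = - 4 a$
$\frac{O{\left(\left(-1\right) \left(-14\right) \right)}}{h} = \frac{\left(-4\right) \left(\left(-1\right) \left(-14\right)\right)}{-814} = \left(-4\right) 14 \left(- \frac{1}{814}\right) = \left(-56\right) \left(- \frac{1}{814}\right) = \frac{28}{407}$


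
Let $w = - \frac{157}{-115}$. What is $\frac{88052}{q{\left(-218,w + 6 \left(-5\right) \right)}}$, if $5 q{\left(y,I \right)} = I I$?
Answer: $\frac{5822438500}{10843849} \approx 536.93$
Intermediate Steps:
$w = \frac{157}{115}$ ($w = \left(-157\right) \left(- \frac{1}{115}\right) = \frac{157}{115} \approx 1.3652$)
$q{\left(y,I \right)} = \frac{I^{2}}{5}$ ($q{\left(y,I \right)} = \frac{I I}{5} = \frac{I^{2}}{5}$)
$\frac{88052}{q{\left(-218,w + 6 \left(-5\right) \right)}} = \frac{88052}{\frac{1}{5} \left(\frac{157}{115} + 6 \left(-5\right)\right)^{2}} = \frac{88052}{\frac{1}{5} \left(\frac{157}{115} - 30\right)^{2}} = \frac{88052}{\frac{1}{5} \left(- \frac{3293}{115}\right)^{2}} = \frac{88052}{\frac{1}{5} \cdot \frac{10843849}{13225}} = \frac{88052}{\frac{10843849}{66125}} = 88052 \cdot \frac{66125}{10843849} = \frac{5822438500}{10843849}$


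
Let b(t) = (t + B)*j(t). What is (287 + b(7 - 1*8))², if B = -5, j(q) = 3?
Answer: 72361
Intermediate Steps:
b(t) = -15 + 3*t (b(t) = (t - 5)*3 = (-5 + t)*3 = -15 + 3*t)
(287 + b(7 - 1*8))² = (287 + (-15 + 3*(7 - 1*8)))² = (287 + (-15 + 3*(7 - 8)))² = (287 + (-15 + 3*(-1)))² = (287 + (-15 - 3))² = (287 - 18)² = 269² = 72361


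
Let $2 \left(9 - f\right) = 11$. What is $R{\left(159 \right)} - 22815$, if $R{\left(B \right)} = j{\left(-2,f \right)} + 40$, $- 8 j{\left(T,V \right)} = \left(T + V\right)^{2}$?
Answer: $- \frac{728809}{32} \approx -22775.0$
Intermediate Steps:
$f = \frac{7}{2}$ ($f = 9 - \frac{11}{2} = \frac{7}{2} \approx 3.5$)
$j{\left(T,V \right)} = - \frac{\left(T + V\right)^{2}}{8}$
$R{\left(B \right)} = \frac{1271}{32}$ ($R{\left(B \right)} = - \frac{\left(-2 + \frac{7}{2}\right)^{2}}{8} + 40 = - \frac{\left(\frac{3}{2}\right)^{2}}{8} + 40 = \left(- \frac{1}{8}\right) \frac{9}{4} + 40 = - \frac{9}{32} + 40 = \frac{1271}{32}$)
$R{\left(159 \right)} - 22815 = \frac{1271}{32} - 22815 = - \frac{728809}{32}$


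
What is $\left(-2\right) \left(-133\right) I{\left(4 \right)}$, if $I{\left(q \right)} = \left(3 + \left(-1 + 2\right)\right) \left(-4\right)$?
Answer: $-4256$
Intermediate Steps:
$I{\left(q \right)} = -16$ ($I{\left(q \right)} = \left(3 + 1\right) \left(-4\right) = 4 \left(-4\right) = -16$)
$\left(-2\right) \left(-133\right) I{\left(4 \right)} = \left(-2\right) \left(-133\right) \left(-16\right) = 266 \left(-16\right) = -4256$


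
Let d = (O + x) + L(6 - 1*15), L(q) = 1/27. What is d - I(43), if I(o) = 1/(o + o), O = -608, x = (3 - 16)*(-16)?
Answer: -928741/2322 ≈ -399.97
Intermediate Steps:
x = 208 (x = -13*(-16) = 208)
L(q) = 1/27
I(o) = 1/(2*o)
d = -10799/27 (d = (-608 + 208) + 1/27 = -400 + 1/27 = -10799/27 ≈ -399.96)
d - I(43) = -10799/27 - 1/(2*43) = -10799/27 - 1*1/86 = -10799/27 - 1/86 = -928741/2322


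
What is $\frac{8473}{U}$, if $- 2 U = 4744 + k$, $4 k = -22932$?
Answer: $\frac{16946}{989} \approx 17.134$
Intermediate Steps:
$k = -5733$ ($k = \frac{1}{4} \left(-22932\right) = -5733$)
$U = \frac{989}{2}$ ($U = - \frac{4744 - 5733}{2} = \left(- \frac{1}{2}\right) \left(-989\right) = \frac{989}{2} \approx 494.5$)
$\frac{8473}{U} = \frac{8473}{\frac{989}{2}} = 8473 \cdot \frac{2}{989} = \frac{16946}{989}$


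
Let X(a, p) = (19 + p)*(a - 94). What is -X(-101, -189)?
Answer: -33150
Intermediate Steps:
X(a, p) = (-94 + a)*(19 + p) (X(a, p) = (19 + p)*(-94 + a) = (-94 + a)*(19 + p))
-X(-101, -189) = -(-1786 - 94*(-189) + 19*(-101) - 101*(-189)) = -(-1786 + 17766 - 1919 + 19089) = -1*33150 = -33150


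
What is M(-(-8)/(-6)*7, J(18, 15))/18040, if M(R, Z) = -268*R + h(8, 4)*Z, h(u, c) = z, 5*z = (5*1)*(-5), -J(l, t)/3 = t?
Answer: 8179/54120 ≈ 0.15113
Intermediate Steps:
J(l, t) = -3*t
z = -5 (z = ((5*1)*(-5))/5 = (5*(-5))/5 = (⅕)*(-25) = -5)
h(u, c) = -5
M(R, Z) = -268*R - 5*Z
M(-(-8)/(-6)*7, J(18, 15))/18040 = (-268*(-(-8)/(-6))*7 - (-15)*15)/18040 = (-268*(-(-8)*(-1)/6)*7 - 5*(-45))*(1/18040) = (-268*(-2*⅔)*7 + 225)*(1/18040) = (-(-1072)*7/3 + 225)*(1/18040) = (-268*(-28/3) + 225)*(1/18040) = (7504/3 + 225)*(1/18040) = (8179/3)*(1/18040) = 8179/54120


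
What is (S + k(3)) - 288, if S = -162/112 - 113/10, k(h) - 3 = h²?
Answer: -80849/280 ≈ -288.75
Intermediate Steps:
k(h) = 3 + h²
S = -3569/280 (S = -162*1/112 - 113*⅒ = -81/56 - 113/10 = -3569/280 ≈ -12.746)
(S + k(3)) - 288 = (-3569/280 + (3 + 3²)) - 288 = (-3569/280 + (3 + 9)) - 288 = (-3569/280 + 12) - 288 = -209/280 - 288 = -80849/280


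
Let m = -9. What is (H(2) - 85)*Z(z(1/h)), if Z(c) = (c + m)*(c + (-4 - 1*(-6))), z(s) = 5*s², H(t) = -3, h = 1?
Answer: 2464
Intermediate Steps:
Z(c) = (-9 + c)*(2 + c) (Z(c) = (c - 9)*(c + (-4 - 1*(-6))) = (-9 + c)*(c + (-4 + 6)) = (-9 + c)*(c + 2) = (-9 + c)*(2 + c))
(H(2) - 85)*Z(z(1/h)) = (-3 - 85)*(-18 + (5*(1/1)²)² - 35*(1/1)²) = -88*(-18 + (5*(1*1)²)² - 35*(1*1)²) = -88*(-18 + (5*1²)² - 35*1²) = -88*(-18 + (5*1)² - 35) = -88*(-18 + 5² - 7*5) = -88*(-18 + 25 - 35) = -88*(-28) = 2464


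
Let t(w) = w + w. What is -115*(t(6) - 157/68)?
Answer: -75785/68 ≈ -1114.5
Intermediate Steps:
t(w) = 2*w
-115*(t(6) - 157/68) = -115*(2*6 - 157/68) = -115*(12 - 157*1/68) = -115*(12 - 157/68) = -115*659/68 = -75785/68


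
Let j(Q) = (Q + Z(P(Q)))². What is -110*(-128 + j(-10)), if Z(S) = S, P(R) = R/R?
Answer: 5170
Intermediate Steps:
P(R) = 1
j(Q) = (1 + Q)² (j(Q) = (Q + 1)² = (1 + Q)²)
-110*(-128 + j(-10)) = -110*(-128 + (1 - 10)²) = -110*(-128 + (-9)²) = -110*(-128 + 81) = -110*(-47) = 5170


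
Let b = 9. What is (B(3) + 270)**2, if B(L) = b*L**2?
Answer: 123201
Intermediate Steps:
B(L) = 9*L**2
(B(3) + 270)**2 = (9*3**2 + 270)**2 = (9*9 + 270)**2 = (81 + 270)**2 = 351**2 = 123201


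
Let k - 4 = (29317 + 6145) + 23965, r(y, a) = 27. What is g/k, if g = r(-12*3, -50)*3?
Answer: 81/59431 ≈ 0.0013629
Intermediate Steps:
k = 59431 (k = 4 + ((29317 + 6145) + 23965) = 4 + (35462 + 23965) = 4 + 59427 = 59431)
g = 81 (g = 27*3 = 81)
g/k = 81/59431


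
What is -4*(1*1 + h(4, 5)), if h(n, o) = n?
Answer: -20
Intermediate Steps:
-4*(1*1 + h(4, 5)) = -4*(1*1 + 4) = -4*(1 + 4) = -4*5 = -20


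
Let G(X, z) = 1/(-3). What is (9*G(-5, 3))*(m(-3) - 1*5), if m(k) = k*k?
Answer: -12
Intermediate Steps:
G(X, z) = -1/3
m(k) = k**2
(9*G(-5, 3))*(m(-3) - 1*5) = (9*(-1/3))*((-3)**2 - 1*5) = -3*(9 - 5) = -3*4 = -12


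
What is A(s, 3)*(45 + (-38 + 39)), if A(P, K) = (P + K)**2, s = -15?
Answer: 6624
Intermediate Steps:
A(P, K) = (K + P)**2
A(s, 3)*(45 + (-38 + 39)) = (3 - 15)**2*(45 + (-38 + 39)) = (-12)**2*(45 + 1) = 144*46 = 6624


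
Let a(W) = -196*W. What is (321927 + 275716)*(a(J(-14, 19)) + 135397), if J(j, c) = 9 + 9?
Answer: 78810584767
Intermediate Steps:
J(j, c) = 18
(321927 + 275716)*(a(J(-14, 19)) + 135397) = (321927 + 275716)*(-196*18 + 135397) = 597643*(-3528 + 135397) = 597643*131869 = 78810584767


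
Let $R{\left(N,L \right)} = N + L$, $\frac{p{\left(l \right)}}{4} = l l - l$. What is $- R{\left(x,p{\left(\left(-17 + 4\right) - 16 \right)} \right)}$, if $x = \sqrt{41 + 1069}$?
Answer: $-3480 - \sqrt{1110} \approx -3513.3$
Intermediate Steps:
$x = \sqrt{1110} \approx 33.317$
$p{\left(l \right)} = - 4 l + 4 l^{2}$ ($p{\left(l \right)} = 4 \left(l l - l\right) = 4 \left(l^{2} - l\right) = - 4 l + 4 l^{2}$)
$R{\left(N,L \right)} = L + N$
$- R{\left(x,p{\left(\left(-17 + 4\right) - 16 \right)} \right)} = - (4 \left(\left(-17 + 4\right) - 16\right) \left(-1 + \left(\left(-17 + 4\right) - 16\right)\right) + \sqrt{1110}) = - (4 \left(-13 - 16\right) \left(-1 - 29\right) + \sqrt{1110}) = - (4 \left(-29\right) \left(-1 - 29\right) + \sqrt{1110}) = - (4 \left(-29\right) \left(-30\right) + \sqrt{1110}) = - (3480 + \sqrt{1110}) = -3480 - \sqrt{1110}$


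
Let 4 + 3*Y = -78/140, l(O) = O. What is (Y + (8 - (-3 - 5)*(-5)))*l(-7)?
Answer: 7039/30 ≈ 234.63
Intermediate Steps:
Y = -319/210 (Y = -4/3 + (-78/140)/3 = -4/3 + (-78*1/140)/3 = -4/3 + (⅓)*(-39/70) = -4/3 - 13/70 = -319/210 ≈ -1.5190)
(Y + (8 - (-3 - 5)*(-5)))*l(-7) = (-319/210 + (8 - (-3 - 5)*(-5)))*(-7) = (-319/210 + (8 - (-8)*(-5)))*(-7) = (-319/210 + (8 - 1*40))*(-7) = (-319/210 + (8 - 40))*(-7) = (-319/210 - 32)*(-7) = -7039/210*(-7) = 7039/30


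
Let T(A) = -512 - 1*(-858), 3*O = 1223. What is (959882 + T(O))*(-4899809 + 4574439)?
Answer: -312429384360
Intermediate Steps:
O = 1223/3 (O = (⅓)*1223 = 1223/3 ≈ 407.67)
T(A) = 346 (T(A) = -512 + 858 = 346)
(959882 + T(O))*(-4899809 + 4574439) = (959882 + 346)*(-4899809 + 4574439) = 960228*(-325370) = -312429384360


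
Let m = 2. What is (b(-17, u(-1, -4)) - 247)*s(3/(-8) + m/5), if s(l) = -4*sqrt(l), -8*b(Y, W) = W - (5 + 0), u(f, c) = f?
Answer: 197*sqrt(10)/4 ≈ 155.74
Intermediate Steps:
b(Y, W) = 5/8 - W/8 (b(Y, W) = -(W - (5 + 0))/8 = -(W - 1*5)/8 = -(W - 5)/8 = -(-5 + W)/8 = 5/8 - W/8)
(b(-17, u(-1, -4)) - 247)*s(3/(-8) + m/5) = ((5/8 - 1/8*(-1)) - 247)*(-4*sqrt(3/(-8) + 2/5)) = ((5/8 + 1/8) - 247)*(-4*sqrt(3*(-1/8) + 2*(1/5))) = (3/4 - 247)*(-4*sqrt(-3/8 + 2/5)) = -(-985)*sqrt(1/40) = -(-985)*sqrt(10)/20 = -(-197)*sqrt(10)/4 = 197*sqrt(10)/4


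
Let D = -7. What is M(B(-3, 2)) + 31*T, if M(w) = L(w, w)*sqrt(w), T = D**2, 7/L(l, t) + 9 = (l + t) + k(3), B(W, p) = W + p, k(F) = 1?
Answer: 1519 - 7*I/10 ≈ 1519.0 - 0.7*I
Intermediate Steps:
L(l, t) = 7/(-8 + l + t) (L(l, t) = 7/(-9 + ((l + t) + 1)) = 7/(-9 + (1 + l + t)) = 7/(-8 + l + t))
T = 49 (T = (-7)**2 = 49)
M(w) = 7*sqrt(w)/(-8 + 2*w) (M(w) = (7/(-8 + w + w))*sqrt(w) = (7/(-8 + 2*w))*sqrt(w) = 7*sqrt(w)/(-8 + 2*w))
M(B(-3, 2)) + 31*T = 7*sqrt(-3 + 2)/(2*(-4 + (-3 + 2))) + 31*49 = 7*sqrt(-1)/(2*(-4 - 1)) + 1519 = (7/2)*I/(-5) + 1519 = (7/2)*I*(-1/5) + 1519 = -7*I/10 + 1519 = 1519 - 7*I/10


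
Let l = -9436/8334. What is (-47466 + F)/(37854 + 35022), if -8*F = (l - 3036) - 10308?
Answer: -763358705/1214697168 ≈ -0.62844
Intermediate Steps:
l = -4718/4167 (l = -9436*1/8334 = -4718/4167 ≈ -1.1322)
F = 27804583/16668 (F = -((-4718/4167 - 3036) - 10308)/8 = -(-12655730/4167 - 10308)/8 = -1/8*(-55609166/4167) = 27804583/16668 ≈ 1668.1)
(-47466 + F)/(37854 + 35022) = (-47466 + 27804583/16668)/(37854 + 35022) = -763358705/16668/72876 = -763358705/16668*1/72876 = -763358705/1214697168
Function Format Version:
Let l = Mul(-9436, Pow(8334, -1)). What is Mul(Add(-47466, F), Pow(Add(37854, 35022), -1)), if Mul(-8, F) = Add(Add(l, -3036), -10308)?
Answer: Rational(-763358705, 1214697168) ≈ -0.62844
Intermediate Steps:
l = Rational(-4718, 4167) (l = Mul(-9436, Rational(1, 8334)) = Rational(-4718, 4167) ≈ -1.1322)
F = Rational(27804583, 16668) (F = Mul(Rational(-1, 8), Add(Add(Rational(-4718, 4167), -3036), -10308)) = Mul(Rational(-1, 8), Add(Rational(-12655730, 4167), -10308)) = Mul(Rational(-1, 8), Rational(-55609166, 4167)) = Rational(27804583, 16668) ≈ 1668.1)
Mul(Add(-47466, F), Pow(Add(37854, 35022), -1)) = Mul(Add(-47466, Rational(27804583, 16668)), Pow(Add(37854, 35022), -1)) = Mul(Rational(-763358705, 16668), Pow(72876, -1)) = Mul(Rational(-763358705, 16668), Rational(1, 72876)) = Rational(-763358705, 1214697168)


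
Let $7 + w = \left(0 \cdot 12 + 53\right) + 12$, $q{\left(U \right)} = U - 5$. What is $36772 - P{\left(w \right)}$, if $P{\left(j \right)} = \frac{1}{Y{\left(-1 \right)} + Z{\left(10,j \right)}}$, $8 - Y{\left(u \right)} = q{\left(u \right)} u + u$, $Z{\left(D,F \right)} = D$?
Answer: $\frac{478035}{13} \approx 36772.0$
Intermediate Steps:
$q{\left(U \right)} = -5 + U$ ($q{\left(U \right)} = U - 5 = -5 + U$)
$w = 58$ ($w = -7 + \left(\left(0 \cdot 12 + 53\right) + 12\right) = -7 + \left(\left(0 + 53\right) + 12\right) = -7 + \left(53 + 12\right) = -7 + 65 = 58$)
$Y{\left(u \right)} = 8 - u - u \left(-5 + u\right)$ ($Y{\left(u \right)} = 8 - \left(\left(-5 + u\right) u + u\right) = 8 - \left(u \left(-5 + u\right) + u\right) = 8 - \left(u + u \left(-5 + u\right)\right) = 8 - u - u \left(-5 + u\right)$)
$P{\left(j \right)} = \frac{1}{13}$ ($P{\left(j \right)} = \frac{1}{\left(8 - -1 - - (-5 - 1)\right) + 10} = \frac{1}{\left(8 + 1 - \left(-1\right) \left(-6\right)\right) + 10} = \frac{1}{\left(8 + 1 - 6\right) + 10} = \frac{1}{3 + 10} = \frac{1}{13}$)
$36772 - P{\left(w \right)} = 36772 - \frac{1}{13} = \frac{478035}{13}$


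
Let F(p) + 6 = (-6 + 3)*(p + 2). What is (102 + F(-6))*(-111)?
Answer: -11988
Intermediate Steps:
F(p) = -12 - 3*p (F(p) = -6 + (-6 + 3)*(p + 2) = -6 - 3*(2 + p) = -6 + (-6 - 3*p) = -12 - 3*p)
(102 + F(-6))*(-111) = (102 + (-12 - 3*(-6)))*(-111) = (102 + (-12 + 18))*(-111) = (102 + 6)*(-111) = 108*(-111) = -11988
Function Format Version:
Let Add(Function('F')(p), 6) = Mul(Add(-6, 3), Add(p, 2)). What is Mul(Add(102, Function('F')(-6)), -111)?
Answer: -11988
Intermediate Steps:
Function('F')(p) = Add(-12, Mul(-3, p)) (Function('F')(p) = Add(-6, Mul(Add(-6, 3), Add(p, 2))) = Add(-6, Mul(-3, Add(2, p))) = Add(-6, Add(-6, Mul(-3, p))) = Add(-12, Mul(-3, p)))
Mul(Add(102, Function('F')(-6)), -111) = Mul(Add(102, Add(-12, Mul(-3, -6))), -111) = Mul(Add(102, Add(-12, 18)), -111) = Mul(Add(102, 6), -111) = Mul(108, -111) = -11988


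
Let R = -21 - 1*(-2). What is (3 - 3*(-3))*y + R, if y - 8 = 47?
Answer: 641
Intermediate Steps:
R = -19 (R = -21 + 2 = -19)
y = 55 (y = 8 + 47 = 55)
(3 - 3*(-3))*y + R = (3 - 3*(-3))*55 - 19 = (3 + 9)*55 - 19 = 12*55 - 19 = 660 - 19 = 641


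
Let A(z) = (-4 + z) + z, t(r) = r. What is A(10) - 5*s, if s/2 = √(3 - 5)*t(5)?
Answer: 16 - 50*I*√2 ≈ 16.0 - 70.711*I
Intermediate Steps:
s = 10*I*√2 (s = 2*(√(3 - 5)*5) = 2*(√(-2)*5) = 2*((I*√2)*5) = 2*(5*I*√2) = 10*I*√2 ≈ 14.142*I)
A(z) = -4 + 2*z
A(10) - 5*s = (-4 + 2*10) - 50*I*√2 = (-4 + 20) - 50*I*√2 = 16 - 50*I*√2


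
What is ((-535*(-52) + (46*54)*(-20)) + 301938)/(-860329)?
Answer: -280078/860329 ≈ -0.32555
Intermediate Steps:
((-535*(-52) + (46*54)*(-20)) + 301938)/(-860329) = ((27820 + 2484*(-20)) + 301938)*(-1/860329) = ((27820 - 49680) + 301938)*(-1/860329) = (-21860 + 301938)*(-1/860329) = 280078*(-1/860329) = -280078/860329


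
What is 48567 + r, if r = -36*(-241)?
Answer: 57243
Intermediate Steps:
r = 8676
48567 + r = 48567 + 8676 = 57243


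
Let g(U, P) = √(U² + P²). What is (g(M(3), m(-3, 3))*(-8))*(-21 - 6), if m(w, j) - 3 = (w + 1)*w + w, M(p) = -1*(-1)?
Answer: 216*√37 ≈ 1313.9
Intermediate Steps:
M(p) = 1
m(w, j) = 3 + w + w*(1 + w) (m(w, j) = 3 + ((w + 1)*w + w) = 3 + ((1 + w)*w + w) = 3 + (w*(1 + w) + w) = 3 + (w + w*(1 + w)) = 3 + w + w*(1 + w))
g(U, P) = √(P² + U²)
(g(M(3), m(-3, 3))*(-8))*(-21 - 6) = (√((3 + (-3)² + 2*(-3))² + 1²)*(-8))*(-21 - 6) = (√((3 + 9 - 6)² + 1)*(-8))*(-27) = (√(6² + 1)*(-8))*(-27) = (√(36 + 1)*(-8))*(-27) = (√37*(-8))*(-27) = -8*√37*(-27) = 216*√37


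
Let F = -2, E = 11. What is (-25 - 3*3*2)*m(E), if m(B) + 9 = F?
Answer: 473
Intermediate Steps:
m(B) = -11 (m(B) = -9 - 2 = -11)
(-25 - 3*3*2)*m(E) = (-25 - 3*3*2)*(-11) = (-25 - 9*2)*(-11) = (-25 - 18)*(-11) = -43*(-11) = 473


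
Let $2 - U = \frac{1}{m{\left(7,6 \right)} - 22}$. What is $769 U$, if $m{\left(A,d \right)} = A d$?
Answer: $\frac{29991}{20} \approx 1499.6$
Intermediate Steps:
$U = \frac{39}{20}$ ($U = 2 - \frac{1}{7 \cdot 6 - 22} = 2 - \frac{1}{42 - 22} = 2 - \frac{1}{20} = \frac{39}{20} \approx 1.95$)
$769 U = 769 \cdot \frac{39}{20} = \frac{29991}{20}$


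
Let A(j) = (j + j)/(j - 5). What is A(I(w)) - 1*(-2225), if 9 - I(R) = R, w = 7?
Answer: 6671/3 ≈ 2223.7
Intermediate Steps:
I(R) = 9 - R
A(j) = 2*j/(-5 + j) (A(j) = (2*j)/(-5 + j) = 2*j/(-5 + j))
A(I(w)) - 1*(-2225) = 2*(9 - 1*7)/(-5 + (9 - 1*7)) - 1*(-2225) = 2*(9 - 7)/(-5 + (9 - 7)) + 2225 = 2*2/(-5 + 2) + 2225 = 2*2/(-3) + 2225 = 2*2*(-1/3) + 2225 = -4/3 + 2225 = 6671/3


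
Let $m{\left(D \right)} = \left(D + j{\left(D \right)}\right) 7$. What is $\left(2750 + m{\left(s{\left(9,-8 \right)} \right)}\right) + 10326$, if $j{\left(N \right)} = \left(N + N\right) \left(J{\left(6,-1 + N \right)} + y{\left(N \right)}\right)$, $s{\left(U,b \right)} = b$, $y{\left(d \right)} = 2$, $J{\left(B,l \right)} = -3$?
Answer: $13132$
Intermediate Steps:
$j{\left(N \right)} = - 2 N$ ($j{\left(N \right)} = \left(N + N\right) \left(-3 + 2\right) = 2 N \left(-1\right) = - 2 N$)
$m{\left(D \right)} = - 7 D$ ($m{\left(D \right)} = \left(D - 2 D\right) 7 = - D 7 = - 7 D$)
$\left(2750 + m{\left(s{\left(9,-8 \right)} \right)}\right) + 10326 = \left(2750 - -56\right) + 10326 = \left(2750 + 56\right) + 10326 = 2806 + 10326 = 13132$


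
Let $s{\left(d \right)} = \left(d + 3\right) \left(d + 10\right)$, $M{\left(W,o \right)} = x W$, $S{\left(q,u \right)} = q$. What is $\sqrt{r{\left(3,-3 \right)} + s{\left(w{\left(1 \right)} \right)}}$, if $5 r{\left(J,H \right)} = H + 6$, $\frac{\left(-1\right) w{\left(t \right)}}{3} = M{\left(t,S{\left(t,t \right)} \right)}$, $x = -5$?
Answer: $\frac{\sqrt{11265}}{5} \approx 21.227$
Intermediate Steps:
$M{\left(W,o \right)} = - 5 W$
$w{\left(t \right)} = 15 t$ ($w{\left(t \right)} = - 3 \left(- 5 t\right) = 15 t$)
$r{\left(J,H \right)} = \frac{6}{5} + \frac{H}{5}$ ($r{\left(J,H \right)} = \frac{H + 6}{5} = \frac{6 + H}{5} = \frac{6}{5} + \frac{H}{5}$)
$s{\left(d \right)} = \left(3 + d\right) \left(10 + d\right)$
$\sqrt{r{\left(3,-3 \right)} + s{\left(w{\left(1 \right)} \right)}} = \sqrt{\left(\frac{6}{5} + \frac{1}{5} \left(-3\right)\right) + \left(30 + \left(15 \cdot 1\right)^{2} + 13 \cdot 15 \cdot 1\right)} = \sqrt{\left(\frac{6}{5} - \frac{3}{5}\right) + \left(30 + 15^{2} + 13 \cdot 15\right)} = \sqrt{\frac{3}{5} + \left(30 + 225 + 195\right)} = \sqrt{\frac{3}{5} + 450} = \sqrt{\frac{2253}{5}} = \frac{\sqrt{11265}}{5}$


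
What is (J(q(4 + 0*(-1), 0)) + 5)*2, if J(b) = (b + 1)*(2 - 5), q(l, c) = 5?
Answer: -26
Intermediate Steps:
J(b) = -3 - 3*b (J(b) = (1 + b)*(-3) = -3 - 3*b)
(J(q(4 + 0*(-1), 0)) + 5)*2 = ((-3 - 3*5) + 5)*2 = ((-3 - 15) + 5)*2 = (-18 + 5)*2 = -13*2 = -26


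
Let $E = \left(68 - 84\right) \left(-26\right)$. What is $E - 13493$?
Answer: $-13077$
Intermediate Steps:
$E = 416$ ($E = \left(-16\right) \left(-26\right) = 416$)
$E - 13493 = 416 - 13493 = -13077$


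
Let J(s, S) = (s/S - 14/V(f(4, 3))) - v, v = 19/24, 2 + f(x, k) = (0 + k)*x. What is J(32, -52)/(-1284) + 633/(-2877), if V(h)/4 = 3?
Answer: -83758211/384183072 ≈ -0.21802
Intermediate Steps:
f(x, k) = -2 + k*x (f(x, k) = -2 + (0 + k)*x = -2 + k*x)
V(h) = 12 (V(h) = 4*3 = 12)
v = 19/24 (v = 19*(1/24) = 19/24 ≈ 0.79167)
J(s, S) = -47/24 + s/S (J(s, S) = (s/S - 14/12) - 1*19/24 = (s/S - 14*1/12) - 19/24 = (s/S - 7/6) - 19/24 = (-7/6 + s/S) - 19/24 = -47/24 + s/S)
J(32, -52)/(-1284) + 633/(-2877) = (-47/24 + 32/(-52))/(-1284) + 633/(-2877) = (-47/24 + 32*(-1/52))*(-1/1284) + 633*(-1/2877) = (-47/24 - 8/13)*(-1/1284) - 211/959 = -803/312*(-1/1284) - 211/959 = 803/400608 - 211/959 = -83758211/384183072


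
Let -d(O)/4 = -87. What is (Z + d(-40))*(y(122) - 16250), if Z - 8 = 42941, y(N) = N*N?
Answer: -59143702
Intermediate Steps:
d(O) = 348 (d(O) = -4*(-87) = 348)
y(N) = N²
Z = 42949 (Z = 8 + 42941 = 42949)
(Z + d(-40))*(y(122) - 16250) = (42949 + 348)*(122² - 16250) = 43297*(14884 - 16250) = 43297*(-1366) = -59143702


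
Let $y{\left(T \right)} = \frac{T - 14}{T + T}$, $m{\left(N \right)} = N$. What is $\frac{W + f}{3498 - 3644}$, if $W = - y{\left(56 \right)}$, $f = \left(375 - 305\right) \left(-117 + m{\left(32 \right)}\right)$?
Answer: $\frac{47603}{1168} \approx 40.756$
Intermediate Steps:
$y{\left(T \right)} = \frac{-14 + T}{2 T}$
$f = -5950$ ($f = \left(375 - 305\right) \left(-117 + 32\right) = 70 \left(-85\right) = -5950$)
$W = - \frac{3}{8}$ ($W = - \frac{-14 + 56}{2 \cdot 56} = - \frac{42}{2 \cdot 56} = \left(-1\right) \frac{3}{8} = - \frac{3}{8} \approx -0.375$)
$\frac{W + f}{3498 - 3644} = \frac{- \frac{3}{8} - 5950}{3498 - 3644} = - \frac{47603}{8 \left(-146\right)} = \left(- \frac{47603}{8}\right) \left(- \frac{1}{146}\right) = \frac{47603}{1168}$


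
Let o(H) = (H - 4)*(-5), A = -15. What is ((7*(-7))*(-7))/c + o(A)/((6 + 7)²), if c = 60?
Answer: 63667/10140 ≈ 6.2788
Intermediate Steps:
o(H) = 20 - 5*H (o(H) = (-4 + H)*(-5) = 20 - 5*H)
((7*(-7))*(-7))/c + o(A)/((6 + 7)²) = ((7*(-7))*(-7))/60 + (20 - 5*(-15))/((6 + 7)²) = -49*(-7)*(1/60) + (20 + 75)/(13²) = 343*(1/60) + 95/169 = 343/60 + 95*(1/169) = 343/60 + 95/169 = 63667/10140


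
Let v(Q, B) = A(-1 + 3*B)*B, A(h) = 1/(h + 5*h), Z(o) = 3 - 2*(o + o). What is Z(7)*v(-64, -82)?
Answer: -1025/741 ≈ -1.3833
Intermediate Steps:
Z(o) = 3 - 4*o (Z(o) = 3 - 2*2*o = 3 - 4*o)
A(h) = 1/(6*h)
v(Q, B) = B/(6*(-1 + 3*B)) (v(Q, B) = (1/(6*(-1 + 3*B)))*B = B/(6*(-1 + 3*B)))
Z(7)*v(-64, -82) = (3 - 4*7)*((⅙)*(-82)/(-1 + 3*(-82))) = (3 - 28)*((⅙)*(-82)/(-1 - 246)) = -25*(-82)/(6*(-247)) = -25*(-82)*(-1)/(6*247) = -25*41/741 = -1025/741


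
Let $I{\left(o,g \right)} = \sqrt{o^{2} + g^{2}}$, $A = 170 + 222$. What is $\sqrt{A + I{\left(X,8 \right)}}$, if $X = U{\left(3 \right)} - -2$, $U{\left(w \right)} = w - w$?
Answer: $\sqrt{392 + 2 \sqrt{17}} \approx 20.006$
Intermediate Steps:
$A = 392$
$U{\left(w \right)} = 0$
$X = 2$ ($X = 0 - -2 = 0 + 2 = 2$)
$I{\left(o,g \right)} = \sqrt{g^{2} + o^{2}}$
$\sqrt{A + I{\left(X,8 \right)}} = \sqrt{392 + \sqrt{8^{2} + 2^{2}}} = \sqrt{392 + \sqrt{64 + 4}} = \sqrt{392 + \sqrt{68}} = \sqrt{392 + 2 \sqrt{17}}$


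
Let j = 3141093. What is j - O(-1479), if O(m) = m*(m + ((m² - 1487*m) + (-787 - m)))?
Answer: 6489927126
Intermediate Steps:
O(m) = m*(-787 + m² - 1487*m) (O(m) = m*(m + (-787 + m² - 1488*m)) = m*(-787 + m² - 1487*m))
j - O(-1479) = 3141093 - (-1479)*(-787 + (-1479)² - 1487*(-1479)) = 3141093 - (-1479)*(-787 + 2187441 + 2199273) = 3141093 - (-1479)*4385927 = 3141093 - 1*(-6486786033) = 3141093 + 6486786033 = 6489927126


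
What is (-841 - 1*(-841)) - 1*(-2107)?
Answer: 2107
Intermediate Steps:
(-841 - 1*(-841)) - 1*(-2107) = (-841 + 841) + 2107 = 0 + 2107 = 2107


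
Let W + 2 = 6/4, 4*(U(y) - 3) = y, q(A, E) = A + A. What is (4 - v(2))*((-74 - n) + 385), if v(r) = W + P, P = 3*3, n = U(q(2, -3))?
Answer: -2763/2 ≈ -1381.5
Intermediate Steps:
q(A, E) = 2*A
U(y) = 3 + y/4
n = 4 (n = 3 + (2*2)/4 = 3 + (¼)*4 = 3 + 1 = 4)
W = -½ (W = -2 + 6/4 = -2 + 6*(¼) = -2 + 3/2 = -½ ≈ -0.50000)
P = 9
v(r) = 17/2 (v(r) = -½ + 9 = 17/2)
(4 - v(2))*((-74 - n) + 385) = (4 - 1*17/2)*((-74 - 1*4) + 385) = (4 - 17/2)*((-74 - 4) + 385) = -9*(-78 + 385)/2 = -9/2*307 = -2763/2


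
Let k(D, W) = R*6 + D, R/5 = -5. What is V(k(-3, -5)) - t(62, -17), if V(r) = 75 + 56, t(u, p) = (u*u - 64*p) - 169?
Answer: -4632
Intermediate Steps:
R = -25 (R = 5*(-5) = -25)
t(u, p) = -169 + u² - 64*p (t(u, p) = (u² - 64*p) - 169 = -169 + u² - 64*p)
k(D, W) = -150 + D (k(D, W) = -25*6 + D = -150 + D)
V(r) = 131
V(k(-3, -5)) - t(62, -17) = 131 - (-169 + 62² - 64*(-17)) = 131 - (-169 + 3844 + 1088) = 131 - 1*4763 = 131 - 4763 = -4632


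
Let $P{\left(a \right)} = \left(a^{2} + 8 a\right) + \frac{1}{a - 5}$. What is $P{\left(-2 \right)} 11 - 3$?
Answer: $- \frac{956}{7} \approx -136.57$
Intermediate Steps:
$P{\left(a \right)} = a^{2} + \frac{1}{-5 + a} + 8 a$ ($P{\left(a \right)} = \left(a^{2} + 8 a\right) + \frac{1}{-5 + a} = a^{2} + \frac{1}{-5 + a} + 8 a$)
$P{\left(-2 \right)} 11 - 3 = \frac{1 + \left(-2\right)^{3} - -80 + 3 \left(-2\right)^{2}}{-5 - 2} \cdot 11 - 3 = \frac{1 - 8 + 80 + 3 \cdot 4}{-7} \cdot 11 - 3 = - \frac{1 - 8 + 80 + 12}{7} \cdot 11 - 3 = \left(- \frac{1}{7}\right) 85 \cdot 11 - 3 = \left(- \frac{85}{7}\right) 11 - 3 = - \frac{935}{7} - 3 = - \frac{956}{7}$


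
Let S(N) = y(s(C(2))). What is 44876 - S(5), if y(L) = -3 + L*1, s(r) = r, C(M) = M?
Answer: 44877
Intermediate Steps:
y(L) = -3 + L
S(N) = -1 (S(N) = -3 + 2 = -1)
44876 - S(5) = 44876 - 1*(-1) = 44876 + 1 = 44877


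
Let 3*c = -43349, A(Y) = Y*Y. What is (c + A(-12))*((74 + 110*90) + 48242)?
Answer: -2498456072/3 ≈ -8.3282e+8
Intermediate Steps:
A(Y) = Y²
c = -43349/3 (c = (⅓)*(-43349) = -43349/3 ≈ -14450.)
(c + A(-12))*((74 + 110*90) + 48242) = (-43349/3 + (-12)²)*((74 + 110*90) + 48242) = (-43349/3 + 144)*((74 + 9900) + 48242) = -42917*(9974 + 48242)/3 = -42917/3*58216 = -2498456072/3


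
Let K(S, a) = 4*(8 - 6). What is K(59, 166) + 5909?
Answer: 5917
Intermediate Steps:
K(S, a) = 8 (K(S, a) = 4*2 = 8)
K(59, 166) + 5909 = 8 + 5909 = 5917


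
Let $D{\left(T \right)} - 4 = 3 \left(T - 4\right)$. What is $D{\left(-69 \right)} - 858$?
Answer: $-1073$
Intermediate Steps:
$D{\left(T \right)} = -8 + 3 T$ ($D{\left(T \right)} = 4 + 3 \left(T - 4\right) = 4 + 3 \left(-4 + T\right) = 4 + \left(-12 + 3 T\right) = -8 + 3 T$)
$D{\left(-69 \right)} - 858 = \left(-8 + 3 \left(-69\right)\right) - 858 = \left(-8 - 207\right) - 858 = -215 - 858 = -1073$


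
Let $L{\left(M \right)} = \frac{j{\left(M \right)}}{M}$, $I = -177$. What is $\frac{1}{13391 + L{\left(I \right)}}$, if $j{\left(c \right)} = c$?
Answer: $\frac{1}{13392} \approx 7.4671 \cdot 10^{-5}$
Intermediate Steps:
$L{\left(M \right)} = 1$ ($L{\left(M \right)} = \frac{M}{M} = 1$)
$\frac{1}{13391 + L{\left(I \right)}} = \frac{1}{13391 + 1} = \frac{1}{13392}$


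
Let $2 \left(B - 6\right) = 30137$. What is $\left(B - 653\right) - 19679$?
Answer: $- \frac{10515}{2} \approx -5257.5$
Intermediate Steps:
$B = \frac{30149}{2}$ ($B = 6 + \frac{1}{2} \cdot 30137 = 6 + \frac{30137}{2} = \frac{30149}{2} \approx 15075.0$)
$\left(B - 653\right) - 19679 = \left(\frac{30149}{2} - 653\right) - 19679 = \frac{28843}{2} - 19679 = - \frac{10515}{2}$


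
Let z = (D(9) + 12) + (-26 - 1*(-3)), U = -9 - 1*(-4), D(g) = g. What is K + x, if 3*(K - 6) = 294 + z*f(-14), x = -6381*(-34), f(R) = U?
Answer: 651184/3 ≈ 2.1706e+5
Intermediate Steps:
U = -5 (U = -9 + 4 = -5)
f(R) = -5
z = -2 (z = (9 + 12) + (-26 - 1*(-3)) = 21 + (-26 + 3) = 21 - 23 = -2)
x = 216954
K = 322/3 (K = 6 + (294 - 2*(-5))/3 = 6 + (294 + 10)/3 = 6 + (1/3)*304 = 6 + 304/3 = 322/3 ≈ 107.33)
K + x = 322/3 + 216954 = 651184/3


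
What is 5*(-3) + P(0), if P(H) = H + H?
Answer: -15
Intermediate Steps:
P(H) = 2*H
5*(-3) + P(0) = 5*(-3) + 2*0 = -15 + 0 = -15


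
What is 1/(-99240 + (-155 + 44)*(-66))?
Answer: -1/91914 ≈ -1.0880e-5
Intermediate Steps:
1/(-99240 + (-155 + 44)*(-66)) = 1/(-99240 - 111*(-66)) = 1/(-99240 + 7326) = 1/(-91914) = -1/91914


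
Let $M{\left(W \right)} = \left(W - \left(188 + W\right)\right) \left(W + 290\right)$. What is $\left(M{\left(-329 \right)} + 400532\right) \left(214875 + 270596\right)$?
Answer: $198006143944$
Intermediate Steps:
$M{\left(W \right)} = -54520 - 188 W$ ($M{\left(W \right)} = - 188 \left(290 + W\right) = -54520 - 188 W$)
$\left(M{\left(-329 \right)} + 400532\right) \left(214875 + 270596\right) = \left(\left(-54520 - -61852\right) + 400532\right) \left(214875 + 270596\right) = \left(\left(-54520 + 61852\right) + 400532\right) 485471 = \left(7332 + 400532\right) 485471 = 407864 \cdot 485471 = 198006143944$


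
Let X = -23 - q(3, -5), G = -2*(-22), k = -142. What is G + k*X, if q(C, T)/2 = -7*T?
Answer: 13250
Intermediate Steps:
q(C, T) = -14*T (q(C, T) = 2*(-7*T) = -14*T)
G = 44
X = -93 (X = -23 - (-14)*(-5) = -23 - 1*70 = -23 - 70 = -93)
G + k*X = 44 - 142*(-93) = 44 + 13206 = 13250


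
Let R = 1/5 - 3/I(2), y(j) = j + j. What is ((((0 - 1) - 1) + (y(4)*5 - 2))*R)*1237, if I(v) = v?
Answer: -289458/5 ≈ -57892.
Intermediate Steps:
y(j) = 2*j
R = -13/10 (R = 1/5 - 3/2 = 1*(⅕) - 3*½ = ⅕ - 3/2 = -13/10 ≈ -1.3000)
((((0 - 1) - 1) + (y(4)*5 - 2))*R)*1237 = ((((0 - 1) - 1) + ((2*4)*5 - 2))*(-13/10))*1237 = (((-1 - 1) + (8*5 - 2))*(-13/10))*1237 = ((-2 + (40 - 2))*(-13/10))*1237 = ((-2 + 38)*(-13/10))*1237 = (36*(-13/10))*1237 = -234/5*1237 = -289458/5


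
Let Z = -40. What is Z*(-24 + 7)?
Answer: 680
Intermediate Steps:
Z*(-24 + 7) = -40*(-24 + 7) = -40*(-17) = 680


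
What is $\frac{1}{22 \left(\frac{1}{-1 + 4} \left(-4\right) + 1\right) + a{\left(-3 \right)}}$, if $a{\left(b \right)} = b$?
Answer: $- \frac{3}{31} \approx -0.096774$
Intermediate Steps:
$\frac{1}{22 \left(\frac{1}{-1 + 4} \left(-4\right) + 1\right) + a{\left(-3 \right)}} = \frac{1}{22 \left(\frac{1}{-1 + 4} \left(-4\right) + 1\right) - 3} = \frac{1}{22 \left(\frac{1}{3} \left(-4\right) + 1\right) - 3} = \frac{1}{22 \left(- \frac{4}{3} + 1\right) - 3} = \frac{1}{22 \left(- \frac{1}{3}\right) - 3} = \frac{1}{- \frac{22}{3} - 3} = \frac{1}{- \frac{31}{3}} = - \frac{3}{31}$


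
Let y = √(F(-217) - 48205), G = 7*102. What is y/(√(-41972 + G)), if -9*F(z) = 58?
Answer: √365346326/17682 ≈ 1.0810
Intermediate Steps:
G = 714
F(z) = -58/9 (F(z) = -⅑*58 = -58/9)
y = I*√433903/3 (y = √(-58/9 - 48205) = √(-433903/9) = I*√433903/3 ≈ 219.57*I)
y/(√(-41972 + G)) = (I*√433903/3)/(√(-41972 + 714)) = (I*√433903/3)/(√(-41258)) = (I*√433903/3)/((7*I*√842)) = (I*√433903/3)*(-I*√842/5894) = √365346326/17682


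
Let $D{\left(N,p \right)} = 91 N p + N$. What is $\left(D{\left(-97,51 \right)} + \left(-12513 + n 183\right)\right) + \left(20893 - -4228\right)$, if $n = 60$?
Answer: $-426686$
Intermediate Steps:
$D{\left(N,p \right)} = N + 91 N p$ ($D{\left(N,p \right)} = 91 N p + N = N + 91 N p$)
$\left(D{\left(-97,51 \right)} + \left(-12513 + n 183\right)\right) + \left(20893 - -4228\right) = \left(- 97 \left(1 + 91 \cdot 51\right) + \left(-12513 + 60 \cdot 183\right)\right) + \left(20893 - -4228\right) = \left(- 97 \left(1 + 4641\right) + \left(-12513 + 10980\right)\right) + \left(20893 + 4228\right) = \left(\left(-97\right) 4642 - 1533\right) + 25121 = \left(-450274 - 1533\right) + 25121 = -451807 + 25121 = -426686$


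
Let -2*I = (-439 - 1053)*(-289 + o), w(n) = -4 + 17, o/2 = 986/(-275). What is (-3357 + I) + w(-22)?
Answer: -61679062/275 ≈ -2.2429e+5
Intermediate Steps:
o = -1972/275 (o = 2*(986/(-275)) = 2*(986*(-1/275)) = 2*(-986/275) = -1972/275 ≈ -7.1709)
w(n) = 13
I = -60759462/275 (I = -(-439 - 1053)*(-289 - 1972/275)/2 = -(-746)*(-81447)/275 = -½*121518924/275 = -60759462/275 ≈ -2.2094e+5)
(-3357 + I) + w(-22) = (-3357 - 60759462/275) + 13 = -61682637/275 + 13 = -61679062/275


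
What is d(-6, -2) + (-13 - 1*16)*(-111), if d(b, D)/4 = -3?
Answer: 3207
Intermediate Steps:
d(b, D) = -12 (d(b, D) = 4*(-3) = -12)
d(-6, -2) + (-13 - 1*16)*(-111) = -12 + (-13 - 1*16)*(-111) = -12 + (-13 - 16)*(-111) = -12 - 29*(-111) = -12 + 3219 = 3207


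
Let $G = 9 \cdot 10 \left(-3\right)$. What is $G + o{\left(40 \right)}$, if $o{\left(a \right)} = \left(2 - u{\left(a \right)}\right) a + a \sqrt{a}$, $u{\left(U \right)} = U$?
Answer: $-1790 + 80 \sqrt{10} \approx -1537.0$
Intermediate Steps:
$G = -270$ ($G = 90 \left(-3\right) = -270$)
$o{\left(a \right)} = a^{\frac{3}{2}} + a \left(2 - a\right)$ ($o{\left(a \right)} = \left(2 - a\right) a + a \sqrt{a} = a \left(2 - a\right) + a^{\frac{3}{2}} = a^{\frac{3}{2}} + a \left(2 - a\right)$)
$G + o{\left(40 \right)} = -270 + \left(40^{\frac{3}{2}} - 40^{2} + 2 \cdot 40\right) = -270 + \left(80 \sqrt{10} - 1600 + 80\right) = -270 - \left(1520 - 80 \sqrt{10}\right) = -1790 + 80 \sqrt{10}$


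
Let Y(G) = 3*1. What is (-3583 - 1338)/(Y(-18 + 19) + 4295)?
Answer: -703/614 ≈ -1.1450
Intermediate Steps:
Y(G) = 3
(-3583 - 1338)/(Y(-18 + 19) + 4295) = (-3583 - 1338)/(3 + 4295) = -4921/4298 = -4921*1/4298 = -703/614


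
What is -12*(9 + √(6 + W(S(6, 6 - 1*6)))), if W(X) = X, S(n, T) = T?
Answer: -108 - 12*√6 ≈ -137.39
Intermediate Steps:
-12*(9 + √(6 + W(S(6, 6 - 1*6)))) = -12*(9 + √(6 + (6 - 1*6))) = -12*(9 + √(6 + (6 - 6))) = -12*(9 + √(6 + 0)) = -12*(9 + √6) = -108 - 12*√6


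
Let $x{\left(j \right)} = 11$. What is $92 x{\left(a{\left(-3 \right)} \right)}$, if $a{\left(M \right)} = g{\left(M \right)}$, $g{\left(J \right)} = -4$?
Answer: $1012$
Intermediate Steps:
$a{\left(M \right)} = -4$
$92 x{\left(a{\left(-3 \right)} \right)} = 92 \cdot 11 = 1012$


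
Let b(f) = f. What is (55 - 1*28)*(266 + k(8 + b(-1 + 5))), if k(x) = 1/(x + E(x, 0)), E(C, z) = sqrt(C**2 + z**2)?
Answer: 57465/8 ≈ 7183.1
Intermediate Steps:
k(x) = 1/(x + sqrt(x**2)) (k(x) = 1/(x + sqrt(x**2 + 0**2)) = 1/(x + sqrt(x**2 + 0)) = 1/(x + sqrt(x**2)))
(55 - 1*28)*(266 + k(8 + b(-1 + 5))) = (55 - 1*28)*(266 + 1/((8 + (-1 + 5)) + sqrt((8 + (-1 + 5))**2))) = (55 - 28)*(266 + 1/((8 + 4) + sqrt((8 + 4)**2))) = 27*(266 + 1/(12 + sqrt(12**2))) = 27*(266 + 1/(12 + sqrt(144))) = 27*(266 + 1/(12 + 12)) = 27*(266 + 1/24) = 27*(6385/24) = 57465/8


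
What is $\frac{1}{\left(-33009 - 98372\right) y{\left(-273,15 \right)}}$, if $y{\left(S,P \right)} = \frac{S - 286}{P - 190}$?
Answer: $- \frac{175}{73441979} \approx -2.3828 \cdot 10^{-6}$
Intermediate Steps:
$y{\left(S,P \right)} = \frac{-286 + S}{-190 + P}$
$\frac{1}{\left(-33009 - 98372\right) y{\left(-273,15 \right)}} = \frac{1}{\left(-33009 - 98372\right) \frac{-286 - 273}{-190 + 15}} = \frac{1}{\left(-131381\right) \frac{1}{-175} \left(-559\right)} = - \frac{1}{131381 \left(\left(- \frac{1}{175}\right) \left(-559\right)\right)} = - \frac{1}{131381 \cdot \frac{559}{175}} = \left(- \frac{1}{131381}\right) \frac{175}{559} = - \frac{175}{73441979}$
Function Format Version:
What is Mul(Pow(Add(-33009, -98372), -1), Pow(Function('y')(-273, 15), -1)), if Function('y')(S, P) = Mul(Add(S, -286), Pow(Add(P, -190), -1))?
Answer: Rational(-175, 73441979) ≈ -2.3828e-6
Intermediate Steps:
Function('y')(S, P) = Mul(Pow(Add(-190, P), -1), Add(-286, S)) (Function('y')(S, P) = Mul(Add(-286, S), Pow(Add(-190, P), -1)) = Mul(Pow(Add(-190, P), -1), Add(-286, S)))
Mul(Pow(Add(-33009, -98372), -1), Pow(Function('y')(-273, 15), -1)) = Mul(Pow(Add(-33009, -98372), -1), Pow(Mul(Pow(Add(-190, 15), -1), Add(-286, -273)), -1)) = Mul(Pow(-131381, -1), Pow(Mul(Pow(-175, -1), -559), -1)) = Mul(Rational(-1, 131381), Pow(Mul(Rational(-1, 175), -559), -1)) = Mul(Rational(-1, 131381), Pow(Rational(559, 175), -1)) = Mul(Rational(-1, 131381), Rational(175, 559)) = Rational(-175, 73441979)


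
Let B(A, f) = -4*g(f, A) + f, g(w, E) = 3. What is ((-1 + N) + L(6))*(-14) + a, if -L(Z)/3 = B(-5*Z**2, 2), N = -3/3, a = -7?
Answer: -399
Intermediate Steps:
N = -1 (N = -3*1/3 = -1)
B(A, f) = -12 + f (B(A, f) = -4*3 + f = -12 + f)
L(Z) = 30 (L(Z) = -3*(-12 + 2) = -3*(-10) = 30)
((-1 + N) + L(6))*(-14) + a = ((-1 - 1) + 30)*(-14) - 7 = (-2 + 30)*(-14) - 7 = 28*(-14) - 7 = -392 - 7 = -399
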